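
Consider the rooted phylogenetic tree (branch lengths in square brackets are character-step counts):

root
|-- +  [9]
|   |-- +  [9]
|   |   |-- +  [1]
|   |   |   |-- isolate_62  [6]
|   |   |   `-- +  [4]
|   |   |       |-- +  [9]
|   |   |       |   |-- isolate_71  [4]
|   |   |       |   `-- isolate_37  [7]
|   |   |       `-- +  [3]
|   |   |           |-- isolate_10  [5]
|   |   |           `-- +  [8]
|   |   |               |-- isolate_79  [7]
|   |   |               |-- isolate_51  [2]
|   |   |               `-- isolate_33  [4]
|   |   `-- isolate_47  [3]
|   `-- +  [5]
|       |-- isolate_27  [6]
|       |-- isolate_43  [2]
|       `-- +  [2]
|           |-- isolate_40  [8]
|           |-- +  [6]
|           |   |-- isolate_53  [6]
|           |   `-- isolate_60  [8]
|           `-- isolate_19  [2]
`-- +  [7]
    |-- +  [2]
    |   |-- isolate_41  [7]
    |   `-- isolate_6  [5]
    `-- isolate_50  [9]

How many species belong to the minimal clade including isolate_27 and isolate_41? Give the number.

The MRCA of isolate_27 and isolate_41 is the root, so the clade is the entire tree.
That clade contains 17 terminal taxa: isolate_10, isolate_19, isolate_27, isolate_33, isolate_37, isolate_40, isolate_41, isolate_43, isolate_47, isolate_50, isolate_51, isolate_53, isolate_6, isolate_60, isolate_62, isolate_71, isolate_79.

17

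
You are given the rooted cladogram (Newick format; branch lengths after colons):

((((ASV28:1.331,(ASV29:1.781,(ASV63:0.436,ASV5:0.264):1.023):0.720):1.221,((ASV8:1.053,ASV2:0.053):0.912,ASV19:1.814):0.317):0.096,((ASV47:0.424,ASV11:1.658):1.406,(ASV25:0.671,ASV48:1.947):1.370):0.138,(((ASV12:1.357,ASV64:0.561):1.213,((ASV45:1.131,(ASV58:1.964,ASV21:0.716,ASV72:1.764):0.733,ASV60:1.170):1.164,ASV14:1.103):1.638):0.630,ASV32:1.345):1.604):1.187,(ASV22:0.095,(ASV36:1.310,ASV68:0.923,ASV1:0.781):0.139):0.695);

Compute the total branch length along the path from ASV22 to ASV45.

8.144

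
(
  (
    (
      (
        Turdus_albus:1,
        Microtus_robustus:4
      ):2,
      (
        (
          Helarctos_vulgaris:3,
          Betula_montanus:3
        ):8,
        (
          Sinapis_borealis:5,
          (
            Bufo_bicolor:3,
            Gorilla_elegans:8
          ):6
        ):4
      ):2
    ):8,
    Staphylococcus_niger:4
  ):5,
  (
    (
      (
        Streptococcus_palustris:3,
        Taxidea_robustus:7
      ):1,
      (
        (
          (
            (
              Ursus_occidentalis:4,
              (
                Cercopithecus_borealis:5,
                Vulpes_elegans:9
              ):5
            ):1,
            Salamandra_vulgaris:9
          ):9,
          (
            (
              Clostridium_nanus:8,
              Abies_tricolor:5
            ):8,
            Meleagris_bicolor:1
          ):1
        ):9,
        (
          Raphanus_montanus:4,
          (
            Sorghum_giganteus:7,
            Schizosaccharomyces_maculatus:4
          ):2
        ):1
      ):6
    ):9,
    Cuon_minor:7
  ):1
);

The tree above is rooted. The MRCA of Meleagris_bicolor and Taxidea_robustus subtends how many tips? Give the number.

The MRCA of Meleagris_bicolor and Taxidea_robustus is the node subtending ((Streptococcus_palustris,Taxidea_robustus),((((Ursus_occidentalis,(Cercopithecus_borealis,Vulpes_elegans)),Salamandra_vulgaris),((Clostridium_nanus,Abies_tricolor),Meleagris_bicolor)),(Raphanus_montanus,(Sorghum_giganteus,Schizosaccharomyces_maculatus)))).
That clade contains 12 terminal taxa: Abies_tricolor, Cercopithecus_borealis, Clostridium_nanus, Meleagris_bicolor, Raphanus_montanus, Salamandra_vulgaris, Schizosaccharomyces_maculatus, Sorghum_giganteus, Streptococcus_palustris, Taxidea_robustus, Ursus_occidentalis, Vulpes_elegans.

12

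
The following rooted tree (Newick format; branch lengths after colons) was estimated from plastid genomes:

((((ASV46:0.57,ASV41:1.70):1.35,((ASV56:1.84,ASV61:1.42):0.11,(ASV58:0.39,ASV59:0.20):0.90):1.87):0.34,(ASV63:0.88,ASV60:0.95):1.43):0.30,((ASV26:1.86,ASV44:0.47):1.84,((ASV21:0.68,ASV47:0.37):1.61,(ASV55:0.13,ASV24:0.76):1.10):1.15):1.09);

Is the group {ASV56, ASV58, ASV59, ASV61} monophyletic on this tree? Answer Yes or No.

Yes

The most recent common ancestor of these taxa subtends ((ASV56,ASV61),(ASV58,ASV59)).
That clade has exactly 4 tips — every listed taxon and nothing else — so the group is monophyletic.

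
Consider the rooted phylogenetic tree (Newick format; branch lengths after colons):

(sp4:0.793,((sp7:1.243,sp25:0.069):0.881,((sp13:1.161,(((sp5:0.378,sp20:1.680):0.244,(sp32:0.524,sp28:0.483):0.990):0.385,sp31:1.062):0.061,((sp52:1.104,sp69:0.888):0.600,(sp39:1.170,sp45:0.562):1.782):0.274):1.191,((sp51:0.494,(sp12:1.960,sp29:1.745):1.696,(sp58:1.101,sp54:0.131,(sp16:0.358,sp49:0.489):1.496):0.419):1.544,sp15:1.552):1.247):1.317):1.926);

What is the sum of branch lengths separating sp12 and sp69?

The path runs sp12 → … → MRCA → … → sp69; the MRCA is the node subtending ((sp13,(((sp5,sp20),(sp32,sp28)),sp31),((sp52,sp69),(sp39,sp45))),((sp51,(sp12,sp29),(sp58,sp54,(sp16,sp49))),sp15)).
Branch lengths along that path: 1.960 + 1.696 + 1.544 + 1.247 + 1.191 + 0.274 + 0.600 + 0.888 = 9.400.

9.400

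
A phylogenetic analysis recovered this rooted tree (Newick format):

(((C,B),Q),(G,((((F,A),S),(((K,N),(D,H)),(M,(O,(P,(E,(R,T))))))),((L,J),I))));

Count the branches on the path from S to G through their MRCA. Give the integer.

5

The MRCA of S and G is the node subtending (G,((((F,A),S),(((K,N),(D,H)),(M,(O,(P,(E,(R,T))))))),((L,J),I))).
From S up to that node: 4 branches. From G up to the same node: 1 branch. Total: 4 + 1 = 5.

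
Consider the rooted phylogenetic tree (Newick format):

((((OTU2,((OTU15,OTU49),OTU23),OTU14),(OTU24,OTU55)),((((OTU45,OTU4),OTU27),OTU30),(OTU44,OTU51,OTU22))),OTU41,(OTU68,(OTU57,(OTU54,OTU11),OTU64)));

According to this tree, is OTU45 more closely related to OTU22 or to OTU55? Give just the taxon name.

The MRCA of OTU45 and OTU22 subtends ((((OTU45,OTU4),OTU27),OTU30),(OTU44,OTU51,OTU22)) (7 taxa).
The MRCA of OTU45 and OTU55 subtends (((OTU2,((OTU15,OTU49),OTU23),OTU14),(OTU24,OTU55)),((((OTU45,OTU4),OTU27),OTU30),(OTU44,OTU51,OTU22))) (14 taxa).
The first is nested inside the second, so OTU45 shares a more recent common ancestor with OTU22.

OTU22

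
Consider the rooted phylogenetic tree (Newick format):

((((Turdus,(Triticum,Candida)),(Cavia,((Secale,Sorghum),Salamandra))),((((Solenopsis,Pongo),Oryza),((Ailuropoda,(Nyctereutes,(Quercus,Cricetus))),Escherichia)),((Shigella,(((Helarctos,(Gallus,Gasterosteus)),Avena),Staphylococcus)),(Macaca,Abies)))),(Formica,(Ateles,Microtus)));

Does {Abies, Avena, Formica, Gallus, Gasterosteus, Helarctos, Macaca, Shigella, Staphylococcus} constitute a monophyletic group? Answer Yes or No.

No

The MRCA of the listed taxa is the root, so the smallest clade containing them is the whole tree.
That clade also contains Ailuropoda, Ateles, Candida, Cavia, Cricetus, Escherichia, Microtus, Nyctereutes, Oryza, Pongo, Quercus, Salamandra, Secale, Solenopsis, Sorghum, Triticum, Turdus, which are not in the proposed group, so the group is not monophyletic.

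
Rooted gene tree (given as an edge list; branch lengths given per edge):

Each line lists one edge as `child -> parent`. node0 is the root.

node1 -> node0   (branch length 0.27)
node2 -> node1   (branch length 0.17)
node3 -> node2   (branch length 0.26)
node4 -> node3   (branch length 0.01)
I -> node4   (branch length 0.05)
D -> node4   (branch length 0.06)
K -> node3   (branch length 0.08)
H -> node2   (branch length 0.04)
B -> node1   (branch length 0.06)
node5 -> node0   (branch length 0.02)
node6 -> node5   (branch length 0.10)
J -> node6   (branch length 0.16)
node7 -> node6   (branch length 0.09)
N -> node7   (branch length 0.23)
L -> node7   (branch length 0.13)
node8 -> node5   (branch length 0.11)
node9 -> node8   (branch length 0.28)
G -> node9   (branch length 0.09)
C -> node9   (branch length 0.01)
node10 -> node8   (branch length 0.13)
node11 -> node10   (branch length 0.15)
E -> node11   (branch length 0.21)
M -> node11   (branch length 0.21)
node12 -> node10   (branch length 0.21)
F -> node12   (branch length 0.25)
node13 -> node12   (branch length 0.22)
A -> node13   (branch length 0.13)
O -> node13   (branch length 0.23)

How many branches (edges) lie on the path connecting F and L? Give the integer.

7

The MRCA of F and L is the node subtending ((J,(N,L)),((G,C),((E,M),(F,(A,O))))).
From F up to that node: 4 branches. From L up to the same node: 3 branches. Total: 4 + 3 = 7.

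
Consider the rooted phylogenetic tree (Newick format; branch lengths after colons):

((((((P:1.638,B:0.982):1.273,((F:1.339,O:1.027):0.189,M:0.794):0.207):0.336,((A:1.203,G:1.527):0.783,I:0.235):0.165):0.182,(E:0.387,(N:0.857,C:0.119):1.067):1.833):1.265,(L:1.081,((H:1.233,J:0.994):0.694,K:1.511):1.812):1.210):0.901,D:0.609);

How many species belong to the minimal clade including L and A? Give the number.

The MRCA of L and A is the node subtending (((((P,B),((F,O),M)),((A,G),I)),(E,(N,C))),(L,((H,J),K))).
That clade contains 15 terminal taxa: A, B, C, E, F, G, H, I, J, K, L, M, N, O, P.

15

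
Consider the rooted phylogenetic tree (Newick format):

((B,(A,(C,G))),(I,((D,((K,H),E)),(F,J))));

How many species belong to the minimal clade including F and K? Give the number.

The MRCA of F and K is the node subtending ((D,((K,H),E)),(F,J)).
That clade contains 6 terminal taxa: D, E, F, H, J, K.

6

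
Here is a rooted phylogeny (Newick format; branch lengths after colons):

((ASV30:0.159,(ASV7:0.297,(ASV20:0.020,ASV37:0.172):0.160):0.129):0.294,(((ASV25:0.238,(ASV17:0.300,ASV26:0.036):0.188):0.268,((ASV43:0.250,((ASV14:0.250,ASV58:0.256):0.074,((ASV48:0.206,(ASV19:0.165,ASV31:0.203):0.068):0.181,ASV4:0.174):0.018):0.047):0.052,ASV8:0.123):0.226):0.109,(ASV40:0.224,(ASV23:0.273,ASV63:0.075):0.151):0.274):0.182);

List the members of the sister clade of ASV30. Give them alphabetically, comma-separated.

ASV30 attaches to the tree at the node subtending (ASV30,(ASV7,(ASV20,ASV37))).
The other lineage descending from that same node — the sister group — is (ASV7,(ASV20,ASV37)); its 3 tips in alphabetical order are the answer.

ASV20, ASV37, ASV7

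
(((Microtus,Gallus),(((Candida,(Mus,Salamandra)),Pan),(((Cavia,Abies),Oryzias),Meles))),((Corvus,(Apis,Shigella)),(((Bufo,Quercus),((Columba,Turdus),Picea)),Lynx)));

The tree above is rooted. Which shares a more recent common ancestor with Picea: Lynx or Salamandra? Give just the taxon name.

The MRCA of Picea and Lynx subtends (((Bufo,Quercus),((Columba,Turdus),Picea)),Lynx) (6 taxa).
The MRCA of Picea and Salamandra is the root, subtending the entire tree (19 taxa).
The first is nested inside the second, so Picea shares a more recent common ancestor with Lynx.

Lynx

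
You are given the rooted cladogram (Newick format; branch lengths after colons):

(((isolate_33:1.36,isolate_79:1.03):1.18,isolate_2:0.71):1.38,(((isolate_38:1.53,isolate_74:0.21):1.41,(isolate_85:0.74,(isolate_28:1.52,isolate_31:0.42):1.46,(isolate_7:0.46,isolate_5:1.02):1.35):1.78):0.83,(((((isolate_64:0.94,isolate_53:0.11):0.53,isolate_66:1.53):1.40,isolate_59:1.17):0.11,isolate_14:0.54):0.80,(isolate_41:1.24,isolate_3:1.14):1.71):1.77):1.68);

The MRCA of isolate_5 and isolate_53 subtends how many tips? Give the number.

14

The MRCA of isolate_5 and isolate_53 is the node subtending (((isolate_38,isolate_74),(isolate_85,(isolate_28,isolate_31),(isolate_7,isolate_5))),(((((isolate_64,isolate_53),isolate_66),isolate_59),isolate_14),(isolate_41,isolate_3))).
That clade contains 14 terminal taxa: isolate_14, isolate_28, isolate_3, isolate_31, isolate_38, isolate_41, isolate_5, isolate_53, isolate_59, isolate_64, isolate_66, isolate_7, isolate_74, isolate_85.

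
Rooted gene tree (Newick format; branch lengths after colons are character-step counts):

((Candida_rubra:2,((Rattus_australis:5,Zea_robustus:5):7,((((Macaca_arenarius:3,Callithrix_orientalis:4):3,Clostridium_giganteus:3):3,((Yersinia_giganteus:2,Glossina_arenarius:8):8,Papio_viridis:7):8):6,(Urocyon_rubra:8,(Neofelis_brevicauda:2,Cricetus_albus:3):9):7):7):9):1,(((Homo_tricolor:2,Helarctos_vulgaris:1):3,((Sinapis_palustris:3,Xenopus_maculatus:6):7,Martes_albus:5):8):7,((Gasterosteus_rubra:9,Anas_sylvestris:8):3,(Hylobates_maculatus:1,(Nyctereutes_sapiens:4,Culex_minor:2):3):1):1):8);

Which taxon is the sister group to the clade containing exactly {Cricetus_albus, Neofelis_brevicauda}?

The clade containing exactly {Cricetus_albus, Neofelis_brevicauda} attaches to the tree at the node subtending (Urocyon_rubra,(Neofelis_brevicauda,Cricetus_albus)).
The other lineage descending from that same node — the sister group — is the single tip Urocyon_rubra.

Urocyon_rubra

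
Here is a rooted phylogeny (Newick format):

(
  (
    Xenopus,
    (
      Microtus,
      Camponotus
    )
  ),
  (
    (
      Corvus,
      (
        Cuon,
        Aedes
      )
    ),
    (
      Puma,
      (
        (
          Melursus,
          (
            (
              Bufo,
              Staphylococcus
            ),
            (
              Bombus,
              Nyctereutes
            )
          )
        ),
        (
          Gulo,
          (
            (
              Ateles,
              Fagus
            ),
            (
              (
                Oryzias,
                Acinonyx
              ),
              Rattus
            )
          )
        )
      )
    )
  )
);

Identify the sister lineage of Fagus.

Fagus attaches to the tree at the node subtending (Ateles,Fagus).
The other lineage descending from that same node — the sister group — is the single tip Ateles.

Ateles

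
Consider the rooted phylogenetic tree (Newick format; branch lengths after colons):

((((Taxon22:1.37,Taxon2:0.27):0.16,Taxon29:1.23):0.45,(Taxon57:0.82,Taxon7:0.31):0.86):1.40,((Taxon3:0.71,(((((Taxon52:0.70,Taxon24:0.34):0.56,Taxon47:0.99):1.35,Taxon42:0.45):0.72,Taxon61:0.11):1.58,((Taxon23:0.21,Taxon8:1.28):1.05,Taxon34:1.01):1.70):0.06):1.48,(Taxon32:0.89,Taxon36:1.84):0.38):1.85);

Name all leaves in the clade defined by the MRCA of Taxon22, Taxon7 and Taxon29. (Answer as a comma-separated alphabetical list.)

Taxon2, Taxon22, Taxon29, Taxon57, Taxon7

Tracing Taxon22: it sits inside (Taxon22,Taxon2).
Tracing Taxon7: it sits inside (Taxon57,Taxon7).
Tracing Taxon29: it sits inside ((Taxon22,Taxon2),Taxon29).
The smallest clade enclosing all 3 is (((Taxon22,Taxon2),Taxon29),(Taxon57,Taxon7)); the answer is its 5 terminal taxa in alphabetical order.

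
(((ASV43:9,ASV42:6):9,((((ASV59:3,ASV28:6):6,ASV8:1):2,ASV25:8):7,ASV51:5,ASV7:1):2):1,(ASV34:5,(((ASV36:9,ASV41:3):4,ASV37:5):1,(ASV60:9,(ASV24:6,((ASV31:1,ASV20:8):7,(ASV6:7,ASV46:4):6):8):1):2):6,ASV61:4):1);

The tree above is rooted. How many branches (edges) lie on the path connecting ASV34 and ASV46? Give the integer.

7

The MRCA of ASV34 and ASV46 is the node subtending (ASV34,(((ASV36,ASV41),ASV37),(ASV60,(ASV24,((ASV31,ASV20),(ASV6,ASV46))))),ASV61).
From ASV34 up to that node: 1 branch. From ASV46 up to the same node: 6 branches. Total: 1 + 6 = 7.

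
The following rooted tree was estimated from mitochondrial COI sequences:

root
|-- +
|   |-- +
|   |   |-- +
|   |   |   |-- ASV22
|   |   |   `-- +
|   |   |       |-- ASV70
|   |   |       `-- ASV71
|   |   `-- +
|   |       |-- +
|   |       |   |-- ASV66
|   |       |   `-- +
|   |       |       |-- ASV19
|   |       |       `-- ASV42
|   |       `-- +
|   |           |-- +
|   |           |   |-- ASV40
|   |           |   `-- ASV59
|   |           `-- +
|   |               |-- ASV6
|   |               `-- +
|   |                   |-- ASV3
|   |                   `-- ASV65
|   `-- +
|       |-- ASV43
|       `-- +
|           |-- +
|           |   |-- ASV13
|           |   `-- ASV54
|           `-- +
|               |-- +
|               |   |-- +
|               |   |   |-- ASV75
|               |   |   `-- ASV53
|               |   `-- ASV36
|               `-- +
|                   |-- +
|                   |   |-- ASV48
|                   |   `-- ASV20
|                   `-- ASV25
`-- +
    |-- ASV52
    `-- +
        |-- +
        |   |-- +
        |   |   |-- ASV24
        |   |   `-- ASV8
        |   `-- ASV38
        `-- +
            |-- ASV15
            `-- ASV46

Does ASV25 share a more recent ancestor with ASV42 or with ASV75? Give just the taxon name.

ASV75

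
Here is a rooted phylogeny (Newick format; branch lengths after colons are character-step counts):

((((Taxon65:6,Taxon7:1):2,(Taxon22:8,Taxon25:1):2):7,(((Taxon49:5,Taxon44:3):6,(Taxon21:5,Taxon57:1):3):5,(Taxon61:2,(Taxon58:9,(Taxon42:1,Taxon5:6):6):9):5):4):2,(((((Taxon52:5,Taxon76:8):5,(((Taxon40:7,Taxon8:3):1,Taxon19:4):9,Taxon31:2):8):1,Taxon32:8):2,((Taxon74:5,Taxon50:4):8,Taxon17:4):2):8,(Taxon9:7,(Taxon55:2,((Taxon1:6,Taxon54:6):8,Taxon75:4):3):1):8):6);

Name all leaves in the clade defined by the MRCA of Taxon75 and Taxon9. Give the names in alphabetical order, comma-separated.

Tracing Taxon75: it sits inside ((Taxon1,Taxon54),Taxon75).
Tracing Taxon9: it sits inside (Taxon9,(Taxon55,((Taxon1,Taxon54),Taxon75))).
The smallest clade enclosing both is (Taxon9,(Taxon55,((Taxon1,Taxon54),Taxon75))); the answer is its 5 terminal taxa in alphabetical order.

Taxon1, Taxon54, Taxon55, Taxon75, Taxon9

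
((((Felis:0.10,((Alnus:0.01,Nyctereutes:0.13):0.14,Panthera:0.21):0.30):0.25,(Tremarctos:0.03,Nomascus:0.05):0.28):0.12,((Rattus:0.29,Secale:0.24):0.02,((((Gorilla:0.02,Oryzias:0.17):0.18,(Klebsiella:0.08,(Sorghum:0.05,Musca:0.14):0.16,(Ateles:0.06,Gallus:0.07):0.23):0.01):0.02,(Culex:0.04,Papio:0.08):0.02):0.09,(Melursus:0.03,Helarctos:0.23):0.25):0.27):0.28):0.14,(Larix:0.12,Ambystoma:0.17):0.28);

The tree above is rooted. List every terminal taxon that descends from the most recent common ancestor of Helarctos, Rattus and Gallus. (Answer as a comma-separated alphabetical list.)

Ateles, Culex, Gallus, Gorilla, Helarctos, Klebsiella, Melursus, Musca, Oryzias, Papio, Rattus, Secale, Sorghum

Tracing Helarctos: it sits inside (Melursus,Helarctos).
Tracing Rattus: it sits inside (Rattus,Secale).
Tracing Gallus: it sits inside (Ateles,Gallus).
The smallest clade enclosing all 3 is ((Rattus,Secale),((((Gorilla,Oryzias),(Klebsiella,(Sorghum,Musca),(Ateles,Gallus))),(Culex,Papio)),(Melursus,Helarctos))); the answer is its 13 terminal taxa in alphabetical order.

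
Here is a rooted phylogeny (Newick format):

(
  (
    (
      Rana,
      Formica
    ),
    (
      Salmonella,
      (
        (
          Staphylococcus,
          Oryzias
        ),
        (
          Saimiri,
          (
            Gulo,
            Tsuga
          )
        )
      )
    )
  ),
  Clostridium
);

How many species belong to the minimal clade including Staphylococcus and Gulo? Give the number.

The MRCA of Staphylococcus and Gulo is the node subtending ((Staphylococcus,Oryzias),(Saimiri,(Gulo,Tsuga))).
That clade contains 5 terminal taxa: Gulo, Oryzias, Saimiri, Staphylococcus, Tsuga.

5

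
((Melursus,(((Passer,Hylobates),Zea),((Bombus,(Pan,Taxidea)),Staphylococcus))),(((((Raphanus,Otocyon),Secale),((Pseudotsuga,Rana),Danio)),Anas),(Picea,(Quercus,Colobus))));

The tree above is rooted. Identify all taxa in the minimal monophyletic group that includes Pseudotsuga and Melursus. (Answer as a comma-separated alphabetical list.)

Anas, Bombus, Colobus, Danio, Hylobates, Melursus, Otocyon, Pan, Passer, Picea, Pseudotsuga, Quercus, Rana, Raphanus, Secale, Staphylococcus, Taxidea, Zea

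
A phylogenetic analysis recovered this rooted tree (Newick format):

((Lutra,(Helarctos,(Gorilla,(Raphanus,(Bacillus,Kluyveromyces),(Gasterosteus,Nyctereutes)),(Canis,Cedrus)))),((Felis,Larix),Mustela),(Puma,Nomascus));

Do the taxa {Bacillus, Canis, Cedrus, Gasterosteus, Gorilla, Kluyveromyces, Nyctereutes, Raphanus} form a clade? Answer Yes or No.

Yes

The most recent common ancestor of these taxa subtends (Gorilla,(Raphanus,(Bacillus,Kluyveromyces),(Gasterosteus,Nyctereutes)),(Canis,Cedrus)).
That clade has exactly 8 tips — every listed taxon and nothing else — so the group is monophyletic.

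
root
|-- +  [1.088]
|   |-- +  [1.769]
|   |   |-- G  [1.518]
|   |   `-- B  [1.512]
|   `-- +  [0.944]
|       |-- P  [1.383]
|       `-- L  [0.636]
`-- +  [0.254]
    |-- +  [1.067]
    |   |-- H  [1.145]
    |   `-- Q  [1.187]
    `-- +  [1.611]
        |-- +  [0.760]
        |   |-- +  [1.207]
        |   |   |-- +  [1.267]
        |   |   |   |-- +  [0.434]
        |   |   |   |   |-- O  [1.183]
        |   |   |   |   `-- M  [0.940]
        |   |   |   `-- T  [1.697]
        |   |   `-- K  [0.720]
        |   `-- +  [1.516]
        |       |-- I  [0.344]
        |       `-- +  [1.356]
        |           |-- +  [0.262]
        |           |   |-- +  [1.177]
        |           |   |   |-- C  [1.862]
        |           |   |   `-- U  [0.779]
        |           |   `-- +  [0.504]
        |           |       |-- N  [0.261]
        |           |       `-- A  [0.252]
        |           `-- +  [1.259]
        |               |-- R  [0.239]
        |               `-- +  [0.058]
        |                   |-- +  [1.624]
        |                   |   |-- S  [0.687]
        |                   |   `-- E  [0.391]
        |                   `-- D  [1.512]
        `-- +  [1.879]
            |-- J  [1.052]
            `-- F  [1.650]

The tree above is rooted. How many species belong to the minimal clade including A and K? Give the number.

13

The MRCA of A and K is the node subtending ((((O,M),T),K),(I,(((C,U),(N,A)),(R,((S,E),D))))).
That clade contains 13 terminal taxa: A, C, D, E, I, K, M, N, O, R, S, T, U.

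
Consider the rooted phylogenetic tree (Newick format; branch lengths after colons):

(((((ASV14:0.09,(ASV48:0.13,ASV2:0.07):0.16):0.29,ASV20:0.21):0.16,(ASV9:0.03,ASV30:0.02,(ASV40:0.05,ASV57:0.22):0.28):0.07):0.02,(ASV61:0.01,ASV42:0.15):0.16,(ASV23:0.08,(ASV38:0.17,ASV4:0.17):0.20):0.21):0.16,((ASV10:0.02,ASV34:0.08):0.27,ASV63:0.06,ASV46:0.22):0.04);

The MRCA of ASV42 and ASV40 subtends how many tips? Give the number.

The MRCA of ASV42 and ASV40 is the node subtending ((((ASV14,(ASV48,ASV2)),ASV20),(ASV9,ASV30,(ASV40,ASV57))),(ASV61,ASV42),(ASV23,(ASV38,ASV4))).
That clade contains 13 terminal taxa: ASV14, ASV2, ASV20, ASV23, ASV30, ASV38, ASV4, ASV40, ASV42, ASV48, ASV57, ASV61, ASV9.

13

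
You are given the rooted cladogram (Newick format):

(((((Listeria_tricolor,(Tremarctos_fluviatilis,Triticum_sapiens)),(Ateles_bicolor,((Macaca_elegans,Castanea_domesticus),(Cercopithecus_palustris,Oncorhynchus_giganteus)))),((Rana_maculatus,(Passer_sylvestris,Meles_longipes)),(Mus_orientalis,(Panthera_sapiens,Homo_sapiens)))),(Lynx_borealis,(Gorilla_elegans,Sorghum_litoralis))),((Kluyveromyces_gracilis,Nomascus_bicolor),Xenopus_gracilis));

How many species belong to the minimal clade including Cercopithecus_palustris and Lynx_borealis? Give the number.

17

The MRCA of Cercopithecus_palustris and Lynx_borealis is the node subtending ((((Listeria_tricolor,(Tremarctos_fluviatilis,Triticum_sapiens)),(Ateles_bicolor,((Macaca_elegans,Castanea_domesticus),(Cercopithecus_palustris,Oncorhynchus_giganteus)))),((Rana_maculatus,(Passer_sylvestris,Meles_longipes)),(Mus_orientalis,(Panthera_sapiens,Homo_sapiens)))),(Lynx_borealis,(Gorilla_elegans,Sorghum_litoralis))).
That clade contains 17 terminal taxa: Ateles_bicolor, Castanea_domesticus, Cercopithecus_palustris, Gorilla_elegans, Homo_sapiens, Listeria_tricolor, Lynx_borealis, Macaca_elegans, Meles_longipes, Mus_orientalis, Oncorhynchus_giganteus, Panthera_sapiens, Passer_sylvestris, Rana_maculatus, Sorghum_litoralis, Tremarctos_fluviatilis, Triticum_sapiens.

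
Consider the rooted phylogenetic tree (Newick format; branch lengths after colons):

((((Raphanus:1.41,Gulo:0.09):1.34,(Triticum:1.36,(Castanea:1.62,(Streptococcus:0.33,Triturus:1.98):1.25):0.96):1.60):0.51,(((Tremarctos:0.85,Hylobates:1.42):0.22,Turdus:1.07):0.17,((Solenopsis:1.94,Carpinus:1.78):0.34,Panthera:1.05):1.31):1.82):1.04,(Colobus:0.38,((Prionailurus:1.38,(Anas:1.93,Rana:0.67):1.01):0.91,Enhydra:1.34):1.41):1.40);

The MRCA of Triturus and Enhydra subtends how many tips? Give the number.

The MRCA of Triturus and Enhydra is the root, so the clade is the entire tree.
That clade contains 17 terminal taxa: Anas, Carpinus, Castanea, Colobus, Enhydra, Gulo, Hylobates, Panthera, Prionailurus, Rana, Raphanus, Solenopsis, Streptococcus, Tremarctos, Triticum, Triturus, Turdus.

17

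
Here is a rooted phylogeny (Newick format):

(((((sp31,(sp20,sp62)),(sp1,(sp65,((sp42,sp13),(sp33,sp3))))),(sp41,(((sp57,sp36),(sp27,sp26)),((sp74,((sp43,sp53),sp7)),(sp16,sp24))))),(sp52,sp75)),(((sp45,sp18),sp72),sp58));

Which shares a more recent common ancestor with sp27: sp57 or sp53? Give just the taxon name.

The MRCA of sp27 and sp57 subtends ((sp57,sp36),(sp27,sp26)) (4 taxa).
The MRCA of sp27 and sp53 subtends (((sp57,sp36),(sp27,sp26)),((sp74,((sp43,sp53),sp7)),(sp16,sp24))) (10 taxa).
The first is nested inside the second, so sp27 shares a more recent common ancestor with sp57.

sp57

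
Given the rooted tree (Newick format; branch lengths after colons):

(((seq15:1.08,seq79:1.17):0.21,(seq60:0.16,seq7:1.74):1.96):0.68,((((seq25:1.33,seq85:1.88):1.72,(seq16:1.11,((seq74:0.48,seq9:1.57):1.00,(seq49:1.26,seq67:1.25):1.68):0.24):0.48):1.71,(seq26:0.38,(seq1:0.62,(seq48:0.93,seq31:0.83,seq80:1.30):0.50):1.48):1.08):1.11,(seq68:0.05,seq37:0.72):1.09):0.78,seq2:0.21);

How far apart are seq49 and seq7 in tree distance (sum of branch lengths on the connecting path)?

The path runs seq49 → … → MRCA → … → seq7; the MRCA is the root of the tree.
Branch lengths along that path: 1.26 + 1.68 + 0.24 + 0.48 + 1.71 + 1.11 + 0.78 + 0.68 + 1.96 + 1.74 = 11.64.

11.64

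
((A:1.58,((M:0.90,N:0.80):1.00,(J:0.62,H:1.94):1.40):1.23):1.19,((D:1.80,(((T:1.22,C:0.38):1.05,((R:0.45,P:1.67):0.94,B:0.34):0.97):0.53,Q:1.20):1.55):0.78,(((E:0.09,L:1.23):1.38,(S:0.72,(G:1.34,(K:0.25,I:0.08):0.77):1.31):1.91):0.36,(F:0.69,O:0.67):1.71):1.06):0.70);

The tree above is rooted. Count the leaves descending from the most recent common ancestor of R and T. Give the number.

5

The MRCA of R and T is the node subtending ((T,C),((R,P),B)).
That clade contains 5 terminal taxa: B, C, P, R, T.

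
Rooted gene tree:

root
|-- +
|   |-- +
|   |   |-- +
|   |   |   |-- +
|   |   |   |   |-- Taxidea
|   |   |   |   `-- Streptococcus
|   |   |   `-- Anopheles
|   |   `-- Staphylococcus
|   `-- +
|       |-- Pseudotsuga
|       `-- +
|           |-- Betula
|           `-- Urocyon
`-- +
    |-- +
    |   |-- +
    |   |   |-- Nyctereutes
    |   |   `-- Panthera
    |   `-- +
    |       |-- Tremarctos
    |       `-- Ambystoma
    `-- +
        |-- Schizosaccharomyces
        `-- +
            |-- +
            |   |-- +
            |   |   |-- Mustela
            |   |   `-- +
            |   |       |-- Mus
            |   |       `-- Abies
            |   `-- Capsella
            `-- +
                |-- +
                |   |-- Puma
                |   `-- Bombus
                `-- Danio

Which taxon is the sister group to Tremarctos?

Tremarctos attaches to the tree at the node subtending (Tremarctos,Ambystoma).
The other lineage descending from that same node — the sister group — is the single tip Ambystoma.

Ambystoma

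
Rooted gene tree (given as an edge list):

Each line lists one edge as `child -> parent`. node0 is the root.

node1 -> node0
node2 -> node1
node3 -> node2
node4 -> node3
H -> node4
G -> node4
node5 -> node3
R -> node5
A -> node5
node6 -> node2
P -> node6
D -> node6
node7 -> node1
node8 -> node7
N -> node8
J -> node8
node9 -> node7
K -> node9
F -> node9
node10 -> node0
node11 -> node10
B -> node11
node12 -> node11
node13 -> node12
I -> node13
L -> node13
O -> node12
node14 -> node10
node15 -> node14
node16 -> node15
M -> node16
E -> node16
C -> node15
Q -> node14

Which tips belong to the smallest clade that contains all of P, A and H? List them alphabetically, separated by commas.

A, D, G, H, P, R

Tracing P: it sits inside (P,D).
Tracing A: it sits inside (R,A).
Tracing H: it sits inside (H,G).
The smallest clade enclosing all 3 is (((H,G),(R,A)),(P,D)); the answer is its 6 terminal taxa in alphabetical order.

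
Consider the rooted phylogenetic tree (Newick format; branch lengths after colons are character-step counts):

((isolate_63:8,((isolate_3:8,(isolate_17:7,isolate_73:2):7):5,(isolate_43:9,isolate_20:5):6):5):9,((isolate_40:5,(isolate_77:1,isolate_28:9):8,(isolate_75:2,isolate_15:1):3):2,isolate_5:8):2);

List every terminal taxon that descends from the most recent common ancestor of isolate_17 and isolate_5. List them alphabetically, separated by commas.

isolate_15, isolate_17, isolate_20, isolate_28, isolate_3, isolate_40, isolate_43, isolate_5, isolate_63, isolate_73, isolate_75, isolate_77

Tracing isolate_17: it sits inside (isolate_17,isolate_73).
Tracing isolate_5: it sits inside ((isolate_40,(isolate_77,isolate_28),(isolate_75,isolate_15)),isolate_5).
The smallest clade enclosing both is the whole tree (their MRCA is the root), so the answer is all 12 tips in alphabetical order.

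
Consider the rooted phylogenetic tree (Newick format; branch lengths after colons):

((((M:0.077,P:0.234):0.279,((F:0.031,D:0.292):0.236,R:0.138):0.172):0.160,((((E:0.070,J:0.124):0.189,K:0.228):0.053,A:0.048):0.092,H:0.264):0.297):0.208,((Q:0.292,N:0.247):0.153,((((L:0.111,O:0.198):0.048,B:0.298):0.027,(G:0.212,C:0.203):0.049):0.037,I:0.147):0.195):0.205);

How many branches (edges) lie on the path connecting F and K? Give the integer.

The MRCA of F and K is the node subtending (((M,P),((F,D),R)),((((E,J),K),A),H)).
From F up to that node: 4 branches. From K up to the same node: 4 branches. Total: 4 + 4 = 8.

8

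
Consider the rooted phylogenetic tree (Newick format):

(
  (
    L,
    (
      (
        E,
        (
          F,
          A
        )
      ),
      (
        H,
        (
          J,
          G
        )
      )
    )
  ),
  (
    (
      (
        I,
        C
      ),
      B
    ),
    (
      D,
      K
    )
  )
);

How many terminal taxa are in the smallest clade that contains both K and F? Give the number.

12

The MRCA of K and F is the root, so the clade is the entire tree.
That clade contains 12 terminal taxa: A, B, C, D, E, F, G, H, I, J, K, L.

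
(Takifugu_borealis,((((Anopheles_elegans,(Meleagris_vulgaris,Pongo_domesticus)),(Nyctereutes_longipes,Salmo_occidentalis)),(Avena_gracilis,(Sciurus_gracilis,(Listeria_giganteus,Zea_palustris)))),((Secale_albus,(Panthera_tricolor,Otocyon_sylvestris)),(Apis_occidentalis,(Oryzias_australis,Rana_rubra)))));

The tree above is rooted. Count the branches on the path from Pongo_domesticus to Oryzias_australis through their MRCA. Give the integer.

The MRCA of Pongo_domesticus and Oryzias_australis is the node subtending ((((Anopheles_elegans,(Meleagris_vulgaris,Pongo_domesticus)),(Nyctereutes_longipes,Salmo_occidentalis)),(Avena_gracilis,(Sciurus_gracilis,(Listeria_giganteus,Zea_palustris)))),((Secale_albus,(Panthera_tricolor,Otocyon_sylvestris)),(Apis_occidentalis,(Oryzias_australis,Rana_rubra)))).
From Pongo_domesticus up to that node: 5 branches. From Oryzias_australis up to the same node: 4 branches. Total: 5 + 4 = 9.

9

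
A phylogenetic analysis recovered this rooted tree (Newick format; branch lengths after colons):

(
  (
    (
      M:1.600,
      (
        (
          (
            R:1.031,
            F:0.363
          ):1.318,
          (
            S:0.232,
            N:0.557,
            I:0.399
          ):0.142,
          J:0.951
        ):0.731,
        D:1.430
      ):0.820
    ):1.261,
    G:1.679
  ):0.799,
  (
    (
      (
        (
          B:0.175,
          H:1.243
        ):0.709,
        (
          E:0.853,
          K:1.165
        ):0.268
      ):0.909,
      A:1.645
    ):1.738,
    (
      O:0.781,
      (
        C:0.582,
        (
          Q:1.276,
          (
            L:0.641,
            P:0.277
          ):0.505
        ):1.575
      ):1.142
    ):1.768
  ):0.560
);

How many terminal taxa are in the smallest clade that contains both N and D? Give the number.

The MRCA of N and D is the node subtending (((R,F),(S,N,I),J),D).
That clade contains 7 terminal taxa: D, F, I, J, N, R, S.

7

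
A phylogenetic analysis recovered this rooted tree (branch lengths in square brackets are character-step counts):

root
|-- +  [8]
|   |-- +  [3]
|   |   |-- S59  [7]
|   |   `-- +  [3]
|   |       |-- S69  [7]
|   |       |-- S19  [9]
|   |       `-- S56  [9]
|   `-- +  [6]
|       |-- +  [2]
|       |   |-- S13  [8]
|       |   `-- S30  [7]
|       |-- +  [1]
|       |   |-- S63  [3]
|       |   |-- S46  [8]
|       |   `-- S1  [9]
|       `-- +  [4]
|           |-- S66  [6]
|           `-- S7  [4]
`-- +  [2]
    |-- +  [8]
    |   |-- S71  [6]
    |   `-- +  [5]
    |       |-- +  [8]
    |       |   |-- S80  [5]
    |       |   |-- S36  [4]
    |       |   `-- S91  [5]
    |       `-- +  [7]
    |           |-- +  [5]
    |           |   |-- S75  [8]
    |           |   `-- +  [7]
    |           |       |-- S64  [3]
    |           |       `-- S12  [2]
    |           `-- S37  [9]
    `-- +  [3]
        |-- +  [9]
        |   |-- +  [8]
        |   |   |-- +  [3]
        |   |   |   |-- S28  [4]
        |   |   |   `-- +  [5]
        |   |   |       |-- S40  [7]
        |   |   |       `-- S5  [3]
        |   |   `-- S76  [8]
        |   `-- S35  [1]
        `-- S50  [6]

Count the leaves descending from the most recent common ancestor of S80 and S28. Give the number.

14

The MRCA of S80 and S28 is the node subtending ((S71,((S80,S36,S91),((S75,(S64,S12)),S37))),((((S28,(S40,S5)),S76),S35),S50)).
That clade contains 14 terminal taxa: S12, S28, S35, S36, S37, S40, S5, S50, S64, S71, S75, S76, S80, S91.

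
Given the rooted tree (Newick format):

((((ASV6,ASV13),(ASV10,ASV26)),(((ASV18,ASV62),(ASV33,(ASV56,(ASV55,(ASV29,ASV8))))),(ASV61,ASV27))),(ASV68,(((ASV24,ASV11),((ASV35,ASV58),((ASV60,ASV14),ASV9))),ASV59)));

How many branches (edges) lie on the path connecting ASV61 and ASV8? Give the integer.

The MRCA of ASV61 and ASV8 is the node subtending (((ASV18,ASV62),(ASV33,(ASV56,(ASV55,(ASV29,ASV8))))),(ASV61,ASV27)).
From ASV61 up to that node: 2 branches. From ASV8 up to the same node: 6 branches. Total: 2 + 6 = 8.

8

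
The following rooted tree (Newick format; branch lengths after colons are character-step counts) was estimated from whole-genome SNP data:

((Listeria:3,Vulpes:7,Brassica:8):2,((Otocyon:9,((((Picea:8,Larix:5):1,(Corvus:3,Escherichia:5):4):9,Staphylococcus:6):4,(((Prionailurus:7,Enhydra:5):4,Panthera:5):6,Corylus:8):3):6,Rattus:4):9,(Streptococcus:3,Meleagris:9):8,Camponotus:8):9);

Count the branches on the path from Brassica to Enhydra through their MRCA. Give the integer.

9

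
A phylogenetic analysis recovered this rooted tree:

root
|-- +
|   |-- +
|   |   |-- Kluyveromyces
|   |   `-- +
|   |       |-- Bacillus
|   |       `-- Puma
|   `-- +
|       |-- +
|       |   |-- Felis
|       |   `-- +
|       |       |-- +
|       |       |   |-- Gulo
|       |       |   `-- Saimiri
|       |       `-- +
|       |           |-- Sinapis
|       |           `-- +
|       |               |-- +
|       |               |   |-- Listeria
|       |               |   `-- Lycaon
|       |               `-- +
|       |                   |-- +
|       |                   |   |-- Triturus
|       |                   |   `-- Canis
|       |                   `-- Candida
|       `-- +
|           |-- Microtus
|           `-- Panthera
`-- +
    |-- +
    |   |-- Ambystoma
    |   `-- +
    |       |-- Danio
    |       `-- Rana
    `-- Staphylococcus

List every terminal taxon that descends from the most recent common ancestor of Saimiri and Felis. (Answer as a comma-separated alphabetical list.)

Candida, Canis, Felis, Gulo, Listeria, Lycaon, Saimiri, Sinapis, Triturus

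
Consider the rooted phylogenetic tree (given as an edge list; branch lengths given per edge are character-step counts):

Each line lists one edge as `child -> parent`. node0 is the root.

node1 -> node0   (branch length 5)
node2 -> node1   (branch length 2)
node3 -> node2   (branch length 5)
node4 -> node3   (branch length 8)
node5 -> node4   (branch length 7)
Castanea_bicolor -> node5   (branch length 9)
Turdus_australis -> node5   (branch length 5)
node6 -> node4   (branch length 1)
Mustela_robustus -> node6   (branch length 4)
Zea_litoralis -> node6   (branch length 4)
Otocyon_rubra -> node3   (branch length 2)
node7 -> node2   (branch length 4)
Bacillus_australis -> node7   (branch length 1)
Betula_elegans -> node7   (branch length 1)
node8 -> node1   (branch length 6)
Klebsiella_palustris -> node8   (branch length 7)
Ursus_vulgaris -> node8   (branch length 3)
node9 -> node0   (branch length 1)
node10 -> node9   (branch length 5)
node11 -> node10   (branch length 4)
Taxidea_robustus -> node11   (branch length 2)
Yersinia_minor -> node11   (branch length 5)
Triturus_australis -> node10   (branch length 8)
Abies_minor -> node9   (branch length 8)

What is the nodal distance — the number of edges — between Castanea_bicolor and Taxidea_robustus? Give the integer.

10

The MRCA of Castanea_bicolor and Taxidea_robustus is the root of the tree.
From Castanea_bicolor up to that node: 6 branches. From Taxidea_robustus up to the same node: 4 branches. Total: 6 + 4 = 10.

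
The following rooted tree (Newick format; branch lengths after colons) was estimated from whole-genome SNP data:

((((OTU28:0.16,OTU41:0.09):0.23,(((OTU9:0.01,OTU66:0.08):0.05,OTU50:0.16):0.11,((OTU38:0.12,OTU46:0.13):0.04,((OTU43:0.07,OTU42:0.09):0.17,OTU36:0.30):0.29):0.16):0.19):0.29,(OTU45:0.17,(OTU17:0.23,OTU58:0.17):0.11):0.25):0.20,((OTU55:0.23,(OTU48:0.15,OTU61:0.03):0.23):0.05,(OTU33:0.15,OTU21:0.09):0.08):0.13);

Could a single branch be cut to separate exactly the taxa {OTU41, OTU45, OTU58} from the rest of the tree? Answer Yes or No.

No

The MRCA of the listed taxa subtends (((OTU28,OTU41),(((OTU9,OTU66),OTU50),((OTU38,OTU46),((OTU43,OTU42),OTU36)))),(OTU45,(OTU17,OTU58))).
That clade also contains OTU17, OTU28, OTU36, OTU38, OTU42, OTU43, OTU46, OTU50, OTU66, OTU9, which are not in the proposed group, so the group is not monophyletic.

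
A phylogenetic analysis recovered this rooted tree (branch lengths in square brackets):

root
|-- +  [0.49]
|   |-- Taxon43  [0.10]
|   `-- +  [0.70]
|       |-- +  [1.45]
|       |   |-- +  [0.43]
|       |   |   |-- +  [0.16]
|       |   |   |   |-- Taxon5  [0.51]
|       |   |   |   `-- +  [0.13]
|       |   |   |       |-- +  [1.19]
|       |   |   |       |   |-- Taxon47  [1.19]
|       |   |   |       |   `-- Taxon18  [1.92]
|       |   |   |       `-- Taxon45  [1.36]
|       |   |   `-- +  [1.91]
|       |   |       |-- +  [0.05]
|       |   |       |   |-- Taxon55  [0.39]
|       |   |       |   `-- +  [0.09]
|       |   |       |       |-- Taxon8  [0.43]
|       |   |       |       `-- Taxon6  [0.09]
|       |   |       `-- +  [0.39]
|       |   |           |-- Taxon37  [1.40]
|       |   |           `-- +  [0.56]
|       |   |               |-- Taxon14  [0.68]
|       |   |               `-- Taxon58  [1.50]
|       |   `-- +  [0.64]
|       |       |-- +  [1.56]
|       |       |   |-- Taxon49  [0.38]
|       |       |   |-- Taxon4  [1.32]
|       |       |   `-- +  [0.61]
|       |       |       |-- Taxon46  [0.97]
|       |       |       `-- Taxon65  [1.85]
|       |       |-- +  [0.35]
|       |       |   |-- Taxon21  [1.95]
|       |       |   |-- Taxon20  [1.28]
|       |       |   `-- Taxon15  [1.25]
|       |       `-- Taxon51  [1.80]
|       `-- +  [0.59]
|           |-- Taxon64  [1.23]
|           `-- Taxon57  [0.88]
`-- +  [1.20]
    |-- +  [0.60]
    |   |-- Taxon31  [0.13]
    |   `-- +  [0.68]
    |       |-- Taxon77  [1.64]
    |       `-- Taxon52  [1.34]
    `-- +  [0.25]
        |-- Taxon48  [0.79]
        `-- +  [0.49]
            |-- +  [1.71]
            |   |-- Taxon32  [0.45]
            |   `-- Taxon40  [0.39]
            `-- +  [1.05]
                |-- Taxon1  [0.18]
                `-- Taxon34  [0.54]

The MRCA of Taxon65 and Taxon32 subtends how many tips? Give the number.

The MRCA of Taxon65 and Taxon32 is the root, so the clade is the entire tree.
That clade contains 29 terminal taxa: Taxon1, Taxon14, Taxon15, Taxon18, Taxon20, Taxon21, Taxon31, Taxon32, Taxon34, Taxon37, Taxon4, Taxon40, Taxon43, Taxon45, Taxon46, Taxon47, Taxon48, Taxon49, Taxon5, Taxon51, Taxon52, Taxon55, Taxon57, Taxon58, Taxon6, Taxon64, Taxon65, Taxon77, Taxon8.

29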